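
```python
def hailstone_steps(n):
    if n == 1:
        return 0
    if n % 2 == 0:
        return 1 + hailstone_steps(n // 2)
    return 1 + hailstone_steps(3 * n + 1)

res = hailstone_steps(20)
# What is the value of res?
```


hailstone_steps(20)
20 is even -> hailstone_steps(10)
10 is even -> hailstone_steps(5)
5 is odd -> 3*5+1 = 16 -> hailstone_steps(16)
16 is even -> hailstone_steps(8)
8 is even -> hailstone_steps(4)
4 is even -> hailstone_steps(2)
2 is even -> hailstone_steps(1)
Reached 1 after 7 steps
= 7


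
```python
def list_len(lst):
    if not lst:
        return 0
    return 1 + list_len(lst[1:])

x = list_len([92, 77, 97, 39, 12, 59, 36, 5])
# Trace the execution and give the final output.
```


list_len([92, 77, 97, 39, 12, 59, 36, 5])
= 1 + list_len([77, 97, 39, 12, 59, 36, 5])
= 1 + 1 + list_len([97, 39, 12, 59, 36, 5])
= 1 + 1 + 1 + list_len([39, 12, 59, 36, 5])
= 1 + 1 + 1 + 1 + list_len([12, 59, 36, 5])
= 1 + 1 + 1 + 1 + 1 + list_len([59, 36, 5])
= 1 + 1 + 1 + 1 + 1 + 1 + list_len([36, 5])
= 1 + 1 + 1 + 1 + 1 + 1 + 1 + list_len([5])
= 1 + 1 + 1 + 1 + 1 + 1 + 1 + 1 + list_len([])
= 1 + 1 + 1 + 1 + 1 + 1 + 1 + 1 + 0
= 8


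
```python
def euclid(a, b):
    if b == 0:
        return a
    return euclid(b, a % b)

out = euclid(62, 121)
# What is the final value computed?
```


euclid(62, 121)
= euclid(121, 62 % 121) = euclid(121, 62)
= euclid(62, 121 % 62) = euclid(62, 59)
= euclid(59, 62 % 59) = euclid(59, 3)
= euclid(3, 59 % 3) = euclid(3, 2)
= euclid(2, 3 % 2) = euclid(2, 1)
= euclid(1, 2 % 1) = euclid(1, 0)
b == 0, return a = 1


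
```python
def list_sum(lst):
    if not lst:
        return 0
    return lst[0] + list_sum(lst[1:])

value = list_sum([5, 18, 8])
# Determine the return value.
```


list_sum([5, 18, 8])
= 5 + list_sum([18, 8])
= 5 + 18 + list_sum([8])
= 5 + 18 + 8 + list_sum([])
= 5 + 18 + 8 + 0
= 31


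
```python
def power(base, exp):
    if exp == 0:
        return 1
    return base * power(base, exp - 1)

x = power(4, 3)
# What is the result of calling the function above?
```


power(4, 3)
= 4 * power(4, 2)
= 4 * 4 * power(4, 1)
= 4 * 4 * 4 * power(4, 0)
= 4 * 4 * 4 * 1
= 64


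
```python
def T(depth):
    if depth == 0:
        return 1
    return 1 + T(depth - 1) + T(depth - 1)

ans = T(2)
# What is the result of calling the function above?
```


T(2)
= 1 + T(1) + T(1)
= 1 + 2 * T(1)
T(k) = 2^(k+1) - 1
T(0) = 1
T(1) = 3
T(2) = 7
T(2) = 2^3 - 1 = 7


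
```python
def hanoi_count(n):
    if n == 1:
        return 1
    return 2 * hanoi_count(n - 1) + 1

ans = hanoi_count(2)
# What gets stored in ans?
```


hanoi_count(2)
= 2 * hanoi_count(1) + 1
Now compute bottom-up:
hanoi_count(1) = 1
hanoi_count(2) = 2 * 1 + 1 = 3
= 3


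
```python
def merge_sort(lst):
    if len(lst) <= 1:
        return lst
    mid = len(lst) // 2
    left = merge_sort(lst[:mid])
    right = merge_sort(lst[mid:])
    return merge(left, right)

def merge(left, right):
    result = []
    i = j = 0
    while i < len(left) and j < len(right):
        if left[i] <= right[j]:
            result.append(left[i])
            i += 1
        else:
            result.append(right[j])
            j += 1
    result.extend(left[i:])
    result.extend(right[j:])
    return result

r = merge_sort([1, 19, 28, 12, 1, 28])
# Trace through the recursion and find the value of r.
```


merge_sort([1, 19, 28, 12, 1, 28])
Split into [1, 19, 28] and [12, 1, 28]
Left sorted: [1, 19, 28]
Right sorted: [1, 12, 28]
Merge [1, 19, 28] and [1, 12, 28]
= [1, 1, 12, 19, 28, 28]


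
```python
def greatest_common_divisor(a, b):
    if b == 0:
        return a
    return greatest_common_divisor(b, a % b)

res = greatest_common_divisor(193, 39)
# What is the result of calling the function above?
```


greatest_common_divisor(193, 39)
= greatest_common_divisor(39, 193 % 39) = greatest_common_divisor(39, 37)
= greatest_common_divisor(37, 39 % 37) = greatest_common_divisor(37, 2)
= greatest_common_divisor(2, 37 % 2) = greatest_common_divisor(2, 1)
= greatest_common_divisor(1, 2 % 1) = greatest_common_divisor(1, 0)
b == 0, return a = 1


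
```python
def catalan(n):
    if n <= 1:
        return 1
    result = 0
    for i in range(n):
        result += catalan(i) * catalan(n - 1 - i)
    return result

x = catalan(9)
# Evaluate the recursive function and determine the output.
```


catalan(9)
= sum of catalan(i) * catalan(9-1-i) for i in 0..8
First compute sub-values bottom-up:
  catalan(0) = 1, catalan(1) = 1
  catalan(2) = 1*1 + 1*1 = 2
  catalan(3) = 1*2 + 1*1 + 2*1 = 5
  catalan(4) = 1*5 + 1*2 + 2*1 + 5*1 = 14
  catalan(5) = 1*14 + 1*5 + 2*2 + 5*1 + 14*1 = 42
  catalan(6) = 1*42 + 1*14 + 2*5 + 5*2 + 14*1 + 42*1 = 132
  catalan(7) = 1*132 + 1*42 + 2*14 + 5*5 + 14*2 + 42*1 + 132*1 = 429
  catalan(8) = 1*429 + 1*132 + 2*42 + 5*14 + 14*5 + 42*2 + 132*1 + 429*1 = 1430
Now catalan(9):
  catalan(0)*catalan(8) = 1*1430 = 1430
  catalan(1)*catalan(7) = 1*429 = 429
  catalan(2)*catalan(6) = 2*132 = 264
  catalan(3)*catalan(5) = 5*42 = 210
  catalan(4)*catalan(4) = 14*14 = 196
  catalan(5)*catalan(3) = 42*5 = 210
  catalan(6)*catalan(2) = 132*2 = 264
  catalan(7)*catalan(1) = 429*1 = 429
  catalan(8)*catalan(0) = 1430*1 = 1430
= 1430 + 429 + 264 + 210 + 196 + 210 + 264 + 429 + 1430
= 4862


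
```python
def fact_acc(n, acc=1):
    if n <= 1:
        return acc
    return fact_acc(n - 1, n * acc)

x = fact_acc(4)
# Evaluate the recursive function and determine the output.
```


fact_acc(4, 1)
= fact_acc(3, 4 * 1) = fact_acc(3, 4)
= fact_acc(2, 3 * 4) = fact_acc(2, 12)
= fact_acc(1, 2 * 12) = fact_acc(1, 24)
n <= 1, return acc = 24


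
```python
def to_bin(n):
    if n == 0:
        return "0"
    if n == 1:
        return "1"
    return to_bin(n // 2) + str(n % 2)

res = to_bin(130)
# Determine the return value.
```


to_bin(130)
= to_bin(65) + "0"
= to_bin(32) + "1" + "0"
= to_bin(16) + "0" + "1" + "0"
= to_bin(8) + "0" + "0" + "1" + "0"
= to_bin(4) + "0" + "0" + "0" + "1" + "0"
= to_bin(2) + "0" + "0" + "0" + "0" + "1" + "0"
= to_bin(1) + "0" + "0" + "0" + "0" + "0" + "1" + "0"
= "1" + "0" + "0" + "0" + "0" + "0" + "1" + "0"
= "10000010"


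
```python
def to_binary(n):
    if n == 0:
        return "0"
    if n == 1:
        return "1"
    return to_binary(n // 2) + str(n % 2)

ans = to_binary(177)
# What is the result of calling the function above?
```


to_binary(177)
= to_binary(88) + "1"
= to_binary(44) + "0" + "1"
= to_binary(22) + "0" + "0" + "1"
= to_binary(11) + "0" + "0" + "0" + "1"
= to_binary(5) + "1" + "0" + "0" + "0" + "1"
= to_binary(2) + "1" + "1" + "0" + "0" + "0" + "1"
= to_binary(1) + "0" + "1" + "1" + "0" + "0" + "0" + "1"
= "1" + "0" + "1" + "1" + "0" + "0" + "0" + "1"
= "10110001"


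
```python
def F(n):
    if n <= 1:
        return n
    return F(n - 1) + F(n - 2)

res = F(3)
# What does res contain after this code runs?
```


F(3)
= F(2) + F(1)
Computing bottom-up: F(0)=0, F(1)=1, F(2)=1, F(3)=2
= 2


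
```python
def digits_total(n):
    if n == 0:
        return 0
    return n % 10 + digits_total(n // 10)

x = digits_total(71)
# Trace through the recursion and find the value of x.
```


digits_total(71)
= 1 + digits_total(7)
= 1 + 7 + digits_total(0)
= 1 + 7 + 0
= 8


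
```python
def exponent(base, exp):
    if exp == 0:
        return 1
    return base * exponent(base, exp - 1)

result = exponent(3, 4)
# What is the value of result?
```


exponent(3, 4)
= 3 * exponent(3, 3)
= 3 * 3 * exponent(3, 2)
= 3 * 3 * 3 * exponent(3, 1)
= 3 * 3 * 3 * 3 * exponent(3, 0)
= 3 * 3 * 3 * 3 * 1
= 81


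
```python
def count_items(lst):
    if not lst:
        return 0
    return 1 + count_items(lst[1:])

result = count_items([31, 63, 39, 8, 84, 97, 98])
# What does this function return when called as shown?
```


count_items([31, 63, 39, 8, 84, 97, 98])
= 1 + count_items([63, 39, 8, 84, 97, 98])
= 1 + 1 + count_items([39, 8, 84, 97, 98])
= 1 + 1 + 1 + count_items([8, 84, 97, 98])
= 1 + 1 + 1 + 1 + count_items([84, 97, 98])
= 1 + 1 + 1 + 1 + 1 + count_items([97, 98])
= 1 + 1 + 1 + 1 + 1 + 1 + count_items([98])
= 1 + 1 + 1 + 1 + 1 + 1 + 1 + count_items([])
= 1 + 1 + 1 + 1 + 1 + 1 + 1 + 0
= 7


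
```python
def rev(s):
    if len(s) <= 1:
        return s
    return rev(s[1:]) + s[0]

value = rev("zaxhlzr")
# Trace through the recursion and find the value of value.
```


rev("zaxhlzr")
= rev("axhlzr") + "z"
= rev("xhlzr") + "a" + "z"
= rev("hlzr") + "x" + "a" + "z"
= rev("lzr") + "h" + "x" + "a" + "z"
= rev("zr") + "l" + "h" + "x" + "a" + "z"
= rev("r") + "z" + "l" + "h" + "x" + "a" + "z"
= "r" + "z" + "l" + "h" + "x" + "a" + "z"
= "rzlhxaz"


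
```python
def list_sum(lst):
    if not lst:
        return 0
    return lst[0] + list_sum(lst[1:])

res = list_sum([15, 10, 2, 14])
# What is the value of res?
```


list_sum([15, 10, 2, 14])
= 15 + list_sum([10, 2, 14])
= 15 + 10 + list_sum([2, 14])
= 15 + 10 + 2 + list_sum([14])
= 15 + 10 + 2 + 14 + list_sum([])
= 15 + 10 + 2 + 14 + 0
= 41


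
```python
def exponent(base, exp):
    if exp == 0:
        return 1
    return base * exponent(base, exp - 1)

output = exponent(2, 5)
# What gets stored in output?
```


exponent(2, 5)
= 2 * exponent(2, 4)
= 2 * 2 * exponent(2, 3)
= 2 * 2 * 2 * exponent(2, 2)
= 2 * 2 * 2 * 2 * exponent(2, 1)
= 2 * 2 * 2 * 2 * 2 * exponent(2, 0)
= 2 * 2 * 2 * 2 * 2 * 1
= 32


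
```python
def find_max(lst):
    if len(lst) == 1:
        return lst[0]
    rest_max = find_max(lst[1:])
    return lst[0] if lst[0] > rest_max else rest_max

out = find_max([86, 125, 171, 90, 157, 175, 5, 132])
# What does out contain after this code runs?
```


find_max([86, 125, 171, 90, 157, 175, 5, 132])
= compare 86 with find_max([125, 171, 90, 157, 175, 5, 132])
= compare 125 with find_max([171, 90, 157, 175, 5, 132])
= compare 171 with find_max([90, 157, 175, 5, 132])
= compare 90 with find_max([157, 175, 5, 132])
= compare 157 with find_max([175, 5, 132])
= compare 175 with find_max([5, 132])
= compare 5 with find_max([132])
Base: find_max([132]) = 132
compare 5 with 132: max = 132
compare 175 with 132: max = 175
compare 157 with 175: max = 175
compare 90 with 175: max = 175
compare 171 with 175: max = 175
compare 125 with 175: max = 175
compare 86 with 175: max = 175
= 175


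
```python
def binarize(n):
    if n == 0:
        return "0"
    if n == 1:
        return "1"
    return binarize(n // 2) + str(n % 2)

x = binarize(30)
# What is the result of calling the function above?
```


binarize(30)
= binarize(15) + "0"
= binarize(7) + "1" + "0"
= binarize(3) + "1" + "1" + "0"
= binarize(1) + "1" + "1" + "1" + "0"
= "1" + "1" + "1" + "1" + "0"
= "11110"


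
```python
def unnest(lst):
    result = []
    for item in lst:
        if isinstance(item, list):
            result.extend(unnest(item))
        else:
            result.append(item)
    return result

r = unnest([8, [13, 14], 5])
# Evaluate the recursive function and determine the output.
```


unnest([8, [13, 14], 5])
Processing each element:
  8 is not a list -> append 8
  [13, 14] is a list -> unnest recursively -> [13, 14]
  5 is not a list -> append 5
= [8, 13, 14, 5]


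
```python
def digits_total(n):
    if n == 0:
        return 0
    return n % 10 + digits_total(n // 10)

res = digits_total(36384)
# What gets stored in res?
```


digits_total(36384)
= 4 + digits_total(3638)
= 4 + 8 + digits_total(363)
= 4 + 8 + 3 + digits_total(36)
= 4 + 8 + 3 + 6 + digits_total(3)
= 4 + 8 + 3 + 6 + 3 + digits_total(0)
= 4 + 8 + 3 + 6 + 3 + 0
= 24


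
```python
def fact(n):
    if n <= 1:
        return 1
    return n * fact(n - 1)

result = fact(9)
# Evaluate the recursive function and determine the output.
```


fact(9)
= 9 * fact(8)
= 9 * 8 * fact(7)
= 9 * 8 * 7 * fact(6)
= 9 * 8 * 7 * 6 * fact(5)
= 9 * 8 * 7 * 6 * 5 * fact(4)
= 9 * 8 * 7 * 6 * 5 * 4 * fact(3)
= 9 * 8 * 7 * 6 * 5 * 4 * 3 * fact(2)
= 9 * 8 * 7 * 6 * 5 * 4 * 3 * 2 * fact(1)
= 9 * 8 * 7 * 6 * 5 * 4 * 3 * 2 * 1
= 362880


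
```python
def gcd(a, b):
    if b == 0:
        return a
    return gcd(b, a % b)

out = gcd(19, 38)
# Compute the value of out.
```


gcd(19, 38)
= gcd(38, 19 % 38) = gcd(38, 19)
= gcd(19, 38 % 19) = gcd(19, 0)
b == 0, return a = 19


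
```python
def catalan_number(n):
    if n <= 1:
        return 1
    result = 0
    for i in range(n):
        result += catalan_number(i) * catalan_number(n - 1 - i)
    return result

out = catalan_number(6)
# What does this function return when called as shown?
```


catalan_number(6)
= sum of catalan_number(i) * catalan_number(6-1-i) for i in 0..5
First compute sub-values bottom-up:
  catalan_number(0) = 1, catalan_number(1) = 1
  catalan_number(2) = 1*1 + 1*1 = 2
  catalan_number(3) = 1*2 + 1*1 + 2*1 = 5
  catalan_number(4) = 1*5 + 1*2 + 2*1 + 5*1 = 14
  catalan_number(5) = 1*14 + 1*5 + 2*2 + 5*1 + 14*1 = 42
Now catalan_number(6):
  catalan_number(0)*catalan_number(5) = 1*42 = 42
  catalan_number(1)*catalan_number(4) = 1*14 = 14
  catalan_number(2)*catalan_number(3) = 2*5 = 10
  catalan_number(3)*catalan_number(2) = 5*2 = 10
  catalan_number(4)*catalan_number(1) = 14*1 = 14
  catalan_number(5)*catalan_number(0) = 42*1 = 42
= 42 + 14 + 10 + 10 + 14 + 42
= 132


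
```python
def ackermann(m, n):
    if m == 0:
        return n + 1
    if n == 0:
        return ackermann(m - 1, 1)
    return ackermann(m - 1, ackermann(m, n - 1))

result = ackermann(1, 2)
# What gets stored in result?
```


ackermann(1, 2)
= ackermann(0, ackermann(1, 1))
First compute ackermann(1, 1) = 3
= ackermann(0, 3)
= 4


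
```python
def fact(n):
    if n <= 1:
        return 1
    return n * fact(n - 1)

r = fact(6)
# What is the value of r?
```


fact(6)
= 6 * fact(5)
= 6 * 5 * fact(4)
= 6 * 5 * 4 * fact(3)
= 6 * 5 * 4 * 3 * fact(2)
= 6 * 5 * 4 * 3 * 2 * fact(1)
= 6 * 5 * 4 * 3 * 2 * 1
= 720


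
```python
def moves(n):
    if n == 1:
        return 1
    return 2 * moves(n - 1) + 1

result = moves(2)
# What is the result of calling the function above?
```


moves(2)
= 2 * moves(1) + 1
Now compute bottom-up:
moves(1) = 1
moves(2) = 2 * 1 + 1 = 3
= 3


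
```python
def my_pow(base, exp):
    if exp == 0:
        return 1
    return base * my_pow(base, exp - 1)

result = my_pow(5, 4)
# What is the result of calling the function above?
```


my_pow(5, 4)
= 5 * my_pow(5, 3)
= 5 * 5 * my_pow(5, 2)
= 5 * 5 * 5 * my_pow(5, 1)
= 5 * 5 * 5 * 5 * my_pow(5, 0)
= 5 * 5 * 5 * 5 * 1
= 625


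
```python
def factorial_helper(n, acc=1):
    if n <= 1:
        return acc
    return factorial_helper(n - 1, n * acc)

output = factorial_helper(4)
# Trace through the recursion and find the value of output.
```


factorial_helper(4, 1)
= factorial_helper(3, 4 * 1) = factorial_helper(3, 4)
= factorial_helper(2, 3 * 4) = factorial_helper(2, 12)
= factorial_helper(1, 2 * 12) = factorial_helper(1, 24)
n <= 1, return acc = 24


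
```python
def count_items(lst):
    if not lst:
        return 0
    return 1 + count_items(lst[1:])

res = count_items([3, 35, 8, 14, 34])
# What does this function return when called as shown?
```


count_items([3, 35, 8, 14, 34])
= 1 + count_items([35, 8, 14, 34])
= 1 + 1 + count_items([8, 14, 34])
= 1 + 1 + 1 + count_items([14, 34])
= 1 + 1 + 1 + 1 + count_items([34])
= 1 + 1 + 1 + 1 + 1 + count_items([])
= 1 + 1 + 1 + 1 + 1 + 0
= 5


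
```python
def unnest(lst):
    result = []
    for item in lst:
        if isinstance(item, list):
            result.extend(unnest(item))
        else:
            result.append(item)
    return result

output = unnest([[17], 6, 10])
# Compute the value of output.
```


unnest([[17], 6, 10])
Processing each element:
  [17] is a list -> unnest recursively -> [17]
  6 is not a list -> append 6
  10 is not a list -> append 10
= [17, 6, 10]


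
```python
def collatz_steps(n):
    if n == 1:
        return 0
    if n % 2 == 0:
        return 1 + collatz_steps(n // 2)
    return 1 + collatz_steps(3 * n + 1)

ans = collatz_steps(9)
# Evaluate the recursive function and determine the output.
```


collatz_steps(9)
9 is odd -> 3*9+1 = 28 -> collatz_steps(28)
28 is even -> collatz_steps(14)
14 is even -> collatz_steps(7)
7 is odd -> 3*7+1 = 22 -> collatz_steps(22)
22 is even -> collatz_steps(11)
11 is odd -> 3*11+1 = 34 -> collatz_steps(34)
34 is even -> collatz_steps(17)
17 is odd -> 3*17+1 = 52 -> collatz_steps(52)
52 is even -> collatz_steps(26)
26 is even -> collatz_steps(13)
13 is odd -> 3*13+1 = 40 -> collatz_steps(40)
40 is even -> collatz_steps(20)
20 is even -> collatz_steps(10)
10 is even -> collatz_steps(5)
5 is odd -> 3*5+1 = 16 -> collatz_steps(16)
16 is even -> collatz_steps(8)
8 is even -> collatz_steps(4)
4 is even -> collatz_steps(2)
2 is even -> collatz_steps(1)
Reached 1 after 19 steps
= 19


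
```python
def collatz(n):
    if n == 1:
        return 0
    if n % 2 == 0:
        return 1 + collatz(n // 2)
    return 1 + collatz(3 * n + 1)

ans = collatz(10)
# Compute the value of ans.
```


collatz(10)
10 is even -> collatz(5)
5 is odd -> 3*5+1 = 16 -> collatz(16)
16 is even -> collatz(8)
8 is even -> collatz(4)
4 is even -> collatz(2)
2 is even -> collatz(1)
Reached 1 after 6 steps
= 6


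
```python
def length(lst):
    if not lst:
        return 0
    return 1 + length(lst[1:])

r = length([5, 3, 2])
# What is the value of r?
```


length([5, 3, 2])
= 1 + length([3, 2])
= 1 + 1 + length([2])
= 1 + 1 + 1 + length([])
= 1 + 1 + 1 + 0
= 3


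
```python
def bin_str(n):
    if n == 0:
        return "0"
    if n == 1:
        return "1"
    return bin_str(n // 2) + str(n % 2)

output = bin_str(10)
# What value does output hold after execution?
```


bin_str(10)
= bin_str(5) + "0"
= bin_str(2) + "1" + "0"
= bin_str(1) + "0" + "1" + "0"
= "1" + "0" + "1" + "0"
= "1010"


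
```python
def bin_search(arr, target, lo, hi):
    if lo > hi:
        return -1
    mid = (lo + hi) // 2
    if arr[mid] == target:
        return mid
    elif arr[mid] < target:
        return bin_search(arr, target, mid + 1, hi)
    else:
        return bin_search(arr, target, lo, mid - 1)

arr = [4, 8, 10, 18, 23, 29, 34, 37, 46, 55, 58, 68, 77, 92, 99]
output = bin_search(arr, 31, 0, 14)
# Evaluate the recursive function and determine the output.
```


bin_search(arr, 31, 0, 14)
lo=0, hi=14, mid=7, arr[mid]=37
37 > 31, search left half
lo=0, hi=6, mid=3, arr[mid]=18
18 < 31, search right half
lo=4, hi=6, mid=5, arr[mid]=29
29 < 31, search right half
lo=6, hi=6, mid=6, arr[mid]=34
34 > 31, search left half
lo > hi, target not found, return -1
= -1


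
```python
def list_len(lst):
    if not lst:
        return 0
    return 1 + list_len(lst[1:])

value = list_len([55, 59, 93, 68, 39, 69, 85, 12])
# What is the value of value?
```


list_len([55, 59, 93, 68, 39, 69, 85, 12])
= 1 + list_len([59, 93, 68, 39, 69, 85, 12])
= 1 + 1 + list_len([93, 68, 39, 69, 85, 12])
= 1 + 1 + 1 + list_len([68, 39, 69, 85, 12])
= 1 + 1 + 1 + 1 + list_len([39, 69, 85, 12])
= 1 + 1 + 1 + 1 + 1 + list_len([69, 85, 12])
= 1 + 1 + 1 + 1 + 1 + 1 + list_len([85, 12])
= 1 + 1 + 1 + 1 + 1 + 1 + 1 + list_len([12])
= 1 + 1 + 1 + 1 + 1 + 1 + 1 + 1 + list_len([])
= 1 + 1 + 1 + 1 + 1 + 1 + 1 + 1 + 0
= 8


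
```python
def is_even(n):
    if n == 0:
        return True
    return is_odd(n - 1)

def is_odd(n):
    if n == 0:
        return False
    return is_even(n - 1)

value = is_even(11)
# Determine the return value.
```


is_even(11)
= is_odd(10)
= is_even(9)
= is_odd(8)
= is_even(7)
= is_odd(6)
= is_even(5)
= is_odd(4)
= is_even(3)
= is_odd(2)
= is_even(1)
= is_odd(0)
n == 0: return False
= False


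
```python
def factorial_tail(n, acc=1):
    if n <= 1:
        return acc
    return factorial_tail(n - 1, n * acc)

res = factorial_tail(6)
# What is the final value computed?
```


factorial_tail(6, 1)
= factorial_tail(5, 6 * 1) = factorial_tail(5, 6)
= factorial_tail(4, 5 * 6) = factorial_tail(4, 30)
= factorial_tail(3, 4 * 30) = factorial_tail(3, 120)
= factorial_tail(2, 3 * 120) = factorial_tail(2, 360)
= factorial_tail(1, 2 * 360) = factorial_tail(1, 720)
n <= 1, return acc = 720


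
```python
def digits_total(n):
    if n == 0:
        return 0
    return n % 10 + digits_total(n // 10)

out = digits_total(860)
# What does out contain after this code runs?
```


digits_total(860)
= 0 + digits_total(86)
= 0 + 6 + digits_total(8)
= 0 + 6 + 8 + digits_total(0)
= 0 + 6 + 8 + 0
= 14


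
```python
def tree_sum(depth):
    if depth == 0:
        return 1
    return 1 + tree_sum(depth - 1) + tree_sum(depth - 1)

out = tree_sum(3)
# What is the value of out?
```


tree_sum(3)
= 1 + tree_sum(2) + tree_sum(2)
= 1 + 2 * tree_sum(2)
tree_sum(k) = 2^(k+1) - 1
tree_sum(0) = 1
tree_sum(1) = 3
tree_sum(2) = 7
tree_sum(3) = 15
tree_sum(3) = 2^4 - 1 = 15


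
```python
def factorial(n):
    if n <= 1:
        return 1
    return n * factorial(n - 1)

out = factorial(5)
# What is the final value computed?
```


factorial(5)
= 5 * factorial(4)
= 5 * 4 * factorial(3)
= 5 * 4 * 3 * factorial(2)
= 5 * 4 * 3 * 2 * factorial(1)
= 5 * 4 * 3 * 2 * 1
= 120


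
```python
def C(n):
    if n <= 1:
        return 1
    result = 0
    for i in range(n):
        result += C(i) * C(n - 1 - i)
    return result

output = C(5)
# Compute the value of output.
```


C(5)
= sum of C(i) * C(5-1-i) for i in 0..4
First compute sub-values bottom-up:
  C(0) = 1, C(1) = 1
  C(2) = 1*1 + 1*1 = 2
  C(3) = 1*2 + 1*1 + 2*1 = 5
  C(4) = 1*5 + 1*2 + 2*1 + 5*1 = 14
Now C(5):
  C(0)*C(4) = 1*14 = 14
  C(1)*C(3) = 1*5 = 5
  C(2)*C(2) = 2*2 = 4
  C(3)*C(1) = 5*1 = 5
  C(4)*C(0) = 14*1 = 14
= 14 + 5 + 4 + 5 + 14
= 42


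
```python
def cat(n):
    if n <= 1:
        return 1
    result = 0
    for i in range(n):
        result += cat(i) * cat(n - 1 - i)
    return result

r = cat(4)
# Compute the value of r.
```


cat(4)
= sum of cat(i) * cat(4-1-i) for i in 0..3
First compute sub-values bottom-up:
  cat(0) = 1, cat(1) = 1
  cat(2) = 1*1 + 1*1 = 2
  cat(3) = 1*2 + 1*1 + 2*1 = 5
Now cat(4):
  cat(0)*cat(3) = 1*5 = 5
  cat(1)*cat(2) = 1*2 = 2
  cat(2)*cat(1) = 2*1 = 2
  cat(3)*cat(0) = 5*1 = 5
= 5 + 2 + 2 + 5
= 14


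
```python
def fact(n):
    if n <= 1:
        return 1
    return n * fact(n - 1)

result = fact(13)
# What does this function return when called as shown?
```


fact(13)
= 13 * fact(12)
= 13 * 12 * fact(11)
= 13 * 12 * 11 * fact(10)
= 13 * 12 * 11 * 10 * fact(9)
= 13 * 12 * 11 * 10 * 9 * fact(8)
= 13 * 12 * 11 * 10 * 9 * 8 * fact(7)
= 13 * 12 * 11 * 10 * 9 * 8 * 7 * fact(6)
= 13 * 12 * 11 * 10 * 9 * 8 * 7 * 6 * fact(5)
= 13 * 12 * 11 * 10 * 9 * 8 * 7 * 6 * 5 * fact(4)
= 13 * 12 * 11 * 10 * 9 * 8 * 7 * 6 * 5 * 4 * fact(3)
= 13 * 12 * 11 * 10 * 9 * 8 * 7 * 6 * 5 * 4 * 3 * fact(2)
= 13 * 12 * 11 * 10 * 9 * 8 * 7 * 6 * 5 * 4 * 3 * 2 * fact(1)
= 13 * 12 * 11 * 10 * 9 * 8 * 7 * 6 * 5 * 4 * 3 * 2 * 1
= 6227020800


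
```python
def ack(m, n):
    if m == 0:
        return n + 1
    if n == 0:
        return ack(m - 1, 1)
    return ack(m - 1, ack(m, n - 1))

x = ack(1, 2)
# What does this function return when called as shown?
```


ack(1, 2)
= ack(0, ack(1, 1))
First compute ack(1, 1) = 3
= ack(0, 3)
= 4


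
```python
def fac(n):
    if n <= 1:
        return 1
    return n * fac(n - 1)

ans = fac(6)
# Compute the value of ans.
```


fac(6)
= 6 * fac(5)
= 6 * 5 * fac(4)
= 6 * 5 * 4 * fac(3)
= 6 * 5 * 4 * 3 * fac(2)
= 6 * 5 * 4 * 3 * 2 * fac(1)
= 6 * 5 * 4 * 3 * 2 * 1
= 720


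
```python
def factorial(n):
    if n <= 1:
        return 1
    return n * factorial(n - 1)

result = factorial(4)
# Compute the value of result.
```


factorial(4)
= 4 * factorial(3)
= 4 * 3 * factorial(2)
= 4 * 3 * 2 * factorial(1)
= 4 * 3 * 2 * 1
= 24


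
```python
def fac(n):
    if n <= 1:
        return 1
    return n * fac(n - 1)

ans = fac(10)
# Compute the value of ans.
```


fac(10)
= 10 * fac(9)
= 10 * 9 * fac(8)
= 10 * 9 * 8 * fac(7)
= 10 * 9 * 8 * 7 * fac(6)
= 10 * 9 * 8 * 7 * 6 * fac(5)
= 10 * 9 * 8 * 7 * 6 * 5 * fac(4)
= 10 * 9 * 8 * 7 * 6 * 5 * 4 * fac(3)
= 10 * 9 * 8 * 7 * 6 * 5 * 4 * 3 * fac(2)
= 10 * 9 * 8 * 7 * 6 * 5 * 4 * 3 * 2 * fac(1)
= 10 * 9 * 8 * 7 * 6 * 5 * 4 * 3 * 2 * 1
= 3628800


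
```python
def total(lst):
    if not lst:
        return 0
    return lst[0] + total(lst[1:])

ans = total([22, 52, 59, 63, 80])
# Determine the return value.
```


total([22, 52, 59, 63, 80])
= 22 + total([52, 59, 63, 80])
= 22 + 52 + total([59, 63, 80])
= 22 + 52 + 59 + total([63, 80])
= 22 + 52 + 59 + 63 + total([80])
= 22 + 52 + 59 + 63 + 80 + total([])
= 22 + 52 + 59 + 63 + 80 + 0
= 276


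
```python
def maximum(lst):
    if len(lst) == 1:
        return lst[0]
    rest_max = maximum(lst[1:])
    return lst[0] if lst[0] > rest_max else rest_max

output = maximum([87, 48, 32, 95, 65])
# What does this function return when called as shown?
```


maximum([87, 48, 32, 95, 65])
= compare 87 with maximum([48, 32, 95, 65])
= compare 48 with maximum([32, 95, 65])
= compare 32 with maximum([95, 65])
= compare 95 with maximum([65])
Base: maximum([65]) = 65
compare 95 with 65: max = 95
compare 32 with 95: max = 95
compare 48 with 95: max = 95
compare 87 with 95: max = 95
= 95


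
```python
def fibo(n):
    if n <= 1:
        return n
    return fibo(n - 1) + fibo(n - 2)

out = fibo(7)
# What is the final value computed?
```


fibo(7)
= fibo(6) + fibo(5)
= (fibo(5) + fibo(4)) + fibo(5)
Computing bottom-up: fibo(0)=0, fibo(1)=1, fibo(2)=1, fibo(3)=2, fibo(4)=3, fibo(5)=5, fibo(6)=8, fibo(7)=13
= 13


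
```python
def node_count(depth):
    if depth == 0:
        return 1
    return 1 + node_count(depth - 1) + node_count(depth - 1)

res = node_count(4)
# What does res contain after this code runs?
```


node_count(4)
= 1 + node_count(3) + node_count(3)
= 1 + 2 * node_count(3)
node_count(k) = 2^(k+1) - 1
node_count(0) = 1
node_count(1) = 3
node_count(2) = 7
node_count(3) = 15
node_count(4) = 31
node_count(4) = 2^5 - 1 = 31


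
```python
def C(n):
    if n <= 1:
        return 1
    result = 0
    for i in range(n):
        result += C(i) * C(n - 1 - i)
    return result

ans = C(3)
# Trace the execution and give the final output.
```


C(3)
= sum of C(i) * C(3-1-i) for i in 0..2
First compute sub-values bottom-up:
  C(0) = 1, C(1) = 1
  C(2) = 1*1 + 1*1 = 2
Now C(3):
  C(0)*C(2) = 1*2 = 2
  C(1)*C(1) = 1*1 = 1
  C(2)*C(0) = 2*1 = 2
= 2 + 1 + 2
= 5


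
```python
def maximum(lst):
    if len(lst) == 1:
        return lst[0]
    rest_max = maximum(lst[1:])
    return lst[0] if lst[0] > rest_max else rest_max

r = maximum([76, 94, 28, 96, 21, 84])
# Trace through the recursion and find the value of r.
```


maximum([76, 94, 28, 96, 21, 84])
= compare 76 with maximum([94, 28, 96, 21, 84])
= compare 94 with maximum([28, 96, 21, 84])
= compare 28 with maximum([96, 21, 84])
= compare 96 with maximum([21, 84])
= compare 21 with maximum([84])
Base: maximum([84]) = 84
compare 21 with 84: max = 84
compare 96 with 84: max = 96
compare 28 with 96: max = 96
compare 94 with 96: max = 96
compare 76 with 96: max = 96
= 96


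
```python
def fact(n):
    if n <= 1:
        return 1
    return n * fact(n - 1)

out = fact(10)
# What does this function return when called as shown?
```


fact(10)
= 10 * fact(9)
= 10 * 9 * fact(8)
= 10 * 9 * 8 * fact(7)
= 10 * 9 * 8 * 7 * fact(6)
= 10 * 9 * 8 * 7 * 6 * fact(5)
= 10 * 9 * 8 * 7 * 6 * 5 * fact(4)
= 10 * 9 * 8 * 7 * 6 * 5 * 4 * fact(3)
= 10 * 9 * 8 * 7 * 6 * 5 * 4 * 3 * fact(2)
= 10 * 9 * 8 * 7 * 6 * 5 * 4 * 3 * 2 * fact(1)
= 10 * 9 * 8 * 7 * 6 * 5 * 4 * 3 * 2 * 1
= 3628800


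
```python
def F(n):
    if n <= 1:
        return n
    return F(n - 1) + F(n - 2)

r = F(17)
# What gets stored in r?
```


F(17)
= F(16) + F(15)
= (F(15) + F(14)) + F(15)
Computing bottom-up: F(0)=0, F(1)=1, F(2)=1, F(3)=2, F(4)=3, F(5)=5, F(6)=8, F(7)=13, F(8)=21, F(9)=34, F(10)=55, F(11)=89, F(12)=144, F(13)=233, F(14)=377, F(15)=610, F(16)=987, F(17)=1597
= 1597


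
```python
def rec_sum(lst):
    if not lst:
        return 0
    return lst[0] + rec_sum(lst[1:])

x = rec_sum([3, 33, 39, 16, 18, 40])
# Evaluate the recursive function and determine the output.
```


rec_sum([3, 33, 39, 16, 18, 40])
= 3 + rec_sum([33, 39, 16, 18, 40])
= 3 + 33 + rec_sum([39, 16, 18, 40])
= 3 + 33 + 39 + rec_sum([16, 18, 40])
= 3 + 33 + 39 + 16 + rec_sum([18, 40])
= 3 + 33 + 39 + 16 + 18 + rec_sum([40])
= 3 + 33 + 39 + 16 + 18 + 40 + rec_sum([])
= 3 + 33 + 39 + 16 + 18 + 40 + 0
= 149


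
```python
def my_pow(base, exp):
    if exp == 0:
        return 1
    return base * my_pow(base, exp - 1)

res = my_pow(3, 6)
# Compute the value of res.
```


my_pow(3, 6)
= 3 * my_pow(3, 5)
= 3 * 3 * my_pow(3, 4)
= 3 * 3 * 3 * my_pow(3, 3)
= 3 * 3 * 3 * 3 * my_pow(3, 2)
= 3 * 3 * 3 * 3 * 3 * my_pow(3, 1)
= 3 * 3 * 3 * 3 * 3 * 3 * my_pow(3, 0)
= 3 * 3 * 3 * 3 * 3 * 3 * 1
= 729


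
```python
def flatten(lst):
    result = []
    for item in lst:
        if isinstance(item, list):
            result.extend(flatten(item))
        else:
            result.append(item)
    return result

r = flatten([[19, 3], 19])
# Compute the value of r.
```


flatten([[19, 3], 19])
Processing each element:
  [19, 3] is a list -> flatten recursively -> [19, 3]
  19 is not a list -> append 19
= [19, 3, 19]


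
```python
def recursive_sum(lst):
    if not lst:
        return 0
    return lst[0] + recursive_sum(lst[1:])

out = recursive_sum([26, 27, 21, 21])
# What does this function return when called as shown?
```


recursive_sum([26, 27, 21, 21])
= 26 + recursive_sum([27, 21, 21])
= 26 + 27 + recursive_sum([21, 21])
= 26 + 27 + 21 + recursive_sum([21])
= 26 + 27 + 21 + 21 + recursive_sum([])
= 26 + 27 + 21 + 21 + 0
= 95


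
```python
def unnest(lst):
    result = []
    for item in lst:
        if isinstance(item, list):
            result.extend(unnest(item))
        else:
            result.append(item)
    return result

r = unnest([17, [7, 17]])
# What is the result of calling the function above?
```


unnest([17, [7, 17]])
Processing each element:
  17 is not a list -> append 17
  [7, 17] is a list -> unnest recursively -> [7, 17]
= [17, 7, 17]


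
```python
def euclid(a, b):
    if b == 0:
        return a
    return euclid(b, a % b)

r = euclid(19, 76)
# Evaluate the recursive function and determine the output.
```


euclid(19, 76)
= euclid(76, 19 % 76) = euclid(76, 19)
= euclid(19, 76 % 19) = euclid(19, 0)
b == 0, return a = 19


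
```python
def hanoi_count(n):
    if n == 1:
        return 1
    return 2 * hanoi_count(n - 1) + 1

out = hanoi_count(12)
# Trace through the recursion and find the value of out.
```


hanoi_count(12)
= 2 * hanoi_count(11) + 1
= 2 * (2 * hanoi_count(10) + 1) + 1
= 2 * (2 * (2 * hanoi_count(9) + 1) + 1) + 1
= 2 * (2 * (2 * (2 * hanoi_count(8) + 1) + 1) + 1) + 1
= 2 * (2 * (2 * (2 * (2 * hanoi_count(7) + 1) + 1) + 1) + 1) + 1
= 2 * (2 * (2 * (2 * (2 * (2 * hanoi_count(6) + 1) + 1) + 1) + 1) + 1) + 1
= 2 * (2 * (2 * (2 * (2 * (2 * (2 * hanoi_count(5) + 1) + 1) + 1) + 1) + 1) + 1) + 1
= 2 * (2 * (2 * (2 * (2 * (2 * (2 * (2 * hanoi_count(4) + 1) + 1) + 1) + 1) + 1) + 1) + 1) + 1
= 2 * (2 * (2 * (2 * (2 * (2 * (2 * (2 * (2 * hanoi_count(3) + 1) + 1) + 1) + 1) + 1) + 1) + 1) + 1) + 1
= 2 * (2 * (2 * (2 * (2 * (2 * (2 * (2 * (2 * (2 * hanoi_count(2) + 1) + 1) + 1) + 1) + 1) + 1) + 1) + 1) + 1) + 1
= 2 * (2 * (2 * (2 * (2 * (2 * (2 * (2 * (2 * (2 * (2 * hanoi_count(1) + 1) + 1) + 1) + 1) + 1) + 1) + 1) + 1) + 1) + 1) + 1
Now compute bottom-up:
hanoi_count(1) = 1
hanoi_count(2) = 2 * 1 + 1 = 3
hanoi_count(3) = 2 * 3 + 1 = 7
hanoi_count(4) = 2 * 7 + 1 = 15
hanoi_count(5) = 2 * 15 + 1 = 31
hanoi_count(6) = 2 * 31 + 1 = 63
hanoi_count(7) = 2 * 63 + 1 = 127
hanoi_count(8) = 2 * 127 + 1 = 255
hanoi_count(9) = 2 * 255 + 1 = 511
hanoi_count(10) = 2 * 511 + 1 = 1023
hanoi_count(11) = 2 * 1023 + 1 = 2047
hanoi_count(12) = 2 * 2047 + 1 = 4095
= 4095


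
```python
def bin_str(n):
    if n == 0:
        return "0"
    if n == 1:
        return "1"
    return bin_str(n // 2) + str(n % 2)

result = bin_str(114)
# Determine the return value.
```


bin_str(114)
= bin_str(57) + "0"
= bin_str(28) + "1" + "0"
= bin_str(14) + "0" + "1" + "0"
= bin_str(7) + "0" + "0" + "1" + "0"
= bin_str(3) + "1" + "0" + "0" + "1" + "0"
= bin_str(1) + "1" + "1" + "0" + "0" + "1" + "0"
= "1" + "1" + "1" + "0" + "0" + "1" + "0"
= "1110010"


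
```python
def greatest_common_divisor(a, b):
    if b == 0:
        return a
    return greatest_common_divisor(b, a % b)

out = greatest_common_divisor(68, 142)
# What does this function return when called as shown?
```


greatest_common_divisor(68, 142)
= greatest_common_divisor(142, 68 % 142) = greatest_common_divisor(142, 68)
= greatest_common_divisor(68, 142 % 68) = greatest_common_divisor(68, 6)
= greatest_common_divisor(6, 68 % 6) = greatest_common_divisor(6, 2)
= greatest_common_divisor(2, 6 % 2) = greatest_common_divisor(2, 0)
b == 0, return a = 2


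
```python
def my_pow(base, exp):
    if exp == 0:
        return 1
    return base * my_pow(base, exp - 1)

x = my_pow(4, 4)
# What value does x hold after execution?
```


my_pow(4, 4)
= 4 * my_pow(4, 3)
= 4 * 4 * my_pow(4, 2)
= 4 * 4 * 4 * my_pow(4, 1)
= 4 * 4 * 4 * 4 * my_pow(4, 0)
= 4 * 4 * 4 * 4 * 1
= 256


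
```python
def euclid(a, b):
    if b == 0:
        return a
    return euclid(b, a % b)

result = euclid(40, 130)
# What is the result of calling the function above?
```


euclid(40, 130)
= euclid(130, 40 % 130) = euclid(130, 40)
= euclid(40, 130 % 40) = euclid(40, 10)
= euclid(10, 40 % 10) = euclid(10, 0)
b == 0, return a = 10


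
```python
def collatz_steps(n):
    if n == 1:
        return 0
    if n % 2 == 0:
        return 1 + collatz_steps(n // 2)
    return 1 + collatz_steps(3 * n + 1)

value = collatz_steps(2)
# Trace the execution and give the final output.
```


collatz_steps(2)
2 is even -> collatz_steps(1)
Reached 1 after 1 steps
= 1


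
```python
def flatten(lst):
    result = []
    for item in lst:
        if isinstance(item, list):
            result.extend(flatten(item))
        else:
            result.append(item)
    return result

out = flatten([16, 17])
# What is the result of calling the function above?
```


flatten([16, 17])
Processing each element:
  16 is not a list -> append 16
  17 is not a list -> append 17
= [16, 17]


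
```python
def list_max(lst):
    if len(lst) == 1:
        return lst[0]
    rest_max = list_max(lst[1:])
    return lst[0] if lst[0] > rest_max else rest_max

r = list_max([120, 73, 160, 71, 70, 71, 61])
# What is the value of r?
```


list_max([120, 73, 160, 71, 70, 71, 61])
= compare 120 with list_max([73, 160, 71, 70, 71, 61])
= compare 73 with list_max([160, 71, 70, 71, 61])
= compare 160 with list_max([71, 70, 71, 61])
= compare 71 with list_max([70, 71, 61])
= compare 70 with list_max([71, 61])
= compare 71 with list_max([61])
Base: list_max([61]) = 61
compare 71 with 61: max = 71
compare 70 with 71: max = 71
compare 71 with 71: max = 71
compare 160 with 71: max = 160
compare 73 with 160: max = 160
compare 120 with 160: max = 160
= 160


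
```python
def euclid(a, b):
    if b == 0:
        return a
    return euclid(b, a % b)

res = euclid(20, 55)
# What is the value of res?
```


euclid(20, 55)
= euclid(55, 20 % 55) = euclid(55, 20)
= euclid(20, 55 % 20) = euclid(20, 15)
= euclid(15, 20 % 15) = euclid(15, 5)
= euclid(5, 15 % 5) = euclid(5, 0)
b == 0, return a = 5


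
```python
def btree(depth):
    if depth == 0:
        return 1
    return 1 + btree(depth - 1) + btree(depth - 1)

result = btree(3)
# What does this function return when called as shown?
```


btree(3)
= 1 + btree(2) + btree(2)
= 1 + 2 * btree(2)
btree(k) = 2^(k+1) - 1
btree(0) = 1
btree(1) = 3
btree(2) = 7
btree(3) = 15
btree(3) = 2^4 - 1 = 15


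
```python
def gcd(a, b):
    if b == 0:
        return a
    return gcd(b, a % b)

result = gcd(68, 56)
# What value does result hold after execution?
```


gcd(68, 56)
= gcd(56, 68 % 56) = gcd(56, 12)
= gcd(12, 56 % 12) = gcd(12, 8)
= gcd(8, 12 % 8) = gcd(8, 4)
= gcd(4, 8 % 4) = gcd(4, 0)
b == 0, return a = 4


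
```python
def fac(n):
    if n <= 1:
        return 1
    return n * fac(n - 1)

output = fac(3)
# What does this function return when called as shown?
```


fac(3)
= 3 * fac(2)
= 3 * 2 * fac(1)
= 3 * 2 * 1
= 6


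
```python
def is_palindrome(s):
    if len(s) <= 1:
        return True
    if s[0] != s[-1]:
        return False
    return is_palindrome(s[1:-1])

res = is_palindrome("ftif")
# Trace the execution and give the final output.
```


is_palindrome("ftif")
"ftif": s[0]='f' == s[-1]='f' -> is_palindrome("ti")
"ti": s[0]='t' != s[-1]='i' -> False
= False


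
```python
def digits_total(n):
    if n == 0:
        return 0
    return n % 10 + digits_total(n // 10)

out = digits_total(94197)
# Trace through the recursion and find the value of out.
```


digits_total(94197)
= 7 + digits_total(9419)
= 7 + 9 + digits_total(941)
= 7 + 9 + 1 + digits_total(94)
= 7 + 9 + 1 + 4 + digits_total(9)
= 7 + 9 + 1 + 4 + 9 + digits_total(0)
= 7 + 9 + 1 + 4 + 9 + 0
= 30


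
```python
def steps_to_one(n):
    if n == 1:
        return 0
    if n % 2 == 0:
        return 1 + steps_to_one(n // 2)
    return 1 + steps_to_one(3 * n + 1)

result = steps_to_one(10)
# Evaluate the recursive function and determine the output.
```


steps_to_one(10)
10 is even -> steps_to_one(5)
5 is odd -> 3*5+1 = 16 -> steps_to_one(16)
16 is even -> steps_to_one(8)
8 is even -> steps_to_one(4)
4 is even -> steps_to_one(2)
2 is even -> steps_to_one(1)
Reached 1 after 6 steps
= 6


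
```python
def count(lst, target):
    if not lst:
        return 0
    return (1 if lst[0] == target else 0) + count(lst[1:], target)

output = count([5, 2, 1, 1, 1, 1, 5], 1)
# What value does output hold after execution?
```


count([5, 2, 1, 1, 1, 1, 5], 1)
lst[0]=5 != 1: 0 + count([2, 1, 1, 1, 1, 5], 1)
lst[0]=2 != 1: 0 + count([1, 1, 1, 1, 5], 1)
lst[0]=1 == 1: 1 + count([1, 1, 1, 5], 1)
lst[0]=1 == 1: 1 + count([1, 1, 5], 1)
lst[0]=1 == 1: 1 + count([1, 5], 1)
lst[0]=1 == 1: 1 + count([5], 1)
lst[0]=5 != 1: 0 + count([], 1)
= 4


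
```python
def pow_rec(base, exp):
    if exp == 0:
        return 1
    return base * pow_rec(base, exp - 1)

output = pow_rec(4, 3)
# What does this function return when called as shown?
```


pow_rec(4, 3)
= 4 * pow_rec(4, 2)
= 4 * 4 * pow_rec(4, 1)
= 4 * 4 * 4 * pow_rec(4, 0)
= 4 * 4 * 4 * 1
= 64


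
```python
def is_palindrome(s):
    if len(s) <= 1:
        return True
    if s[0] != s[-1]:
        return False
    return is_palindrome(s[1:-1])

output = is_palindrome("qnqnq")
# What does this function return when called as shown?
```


is_palindrome("qnqnq")
"qnqnq": s[0]='q' == s[-1]='q' -> is_palindrome("nqn")
"nqn": s[0]='n' == s[-1]='n' -> is_palindrome("q")
"q": len <= 1 -> True
= True


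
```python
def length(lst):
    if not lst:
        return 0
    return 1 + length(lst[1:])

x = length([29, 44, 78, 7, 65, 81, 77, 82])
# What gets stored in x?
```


length([29, 44, 78, 7, 65, 81, 77, 82])
= 1 + length([44, 78, 7, 65, 81, 77, 82])
= 1 + 1 + length([78, 7, 65, 81, 77, 82])
= 1 + 1 + 1 + length([7, 65, 81, 77, 82])
= 1 + 1 + 1 + 1 + length([65, 81, 77, 82])
= 1 + 1 + 1 + 1 + 1 + length([81, 77, 82])
= 1 + 1 + 1 + 1 + 1 + 1 + length([77, 82])
= 1 + 1 + 1 + 1 + 1 + 1 + 1 + length([82])
= 1 + 1 + 1 + 1 + 1 + 1 + 1 + 1 + length([])
= 1 + 1 + 1 + 1 + 1 + 1 + 1 + 1 + 0
= 8


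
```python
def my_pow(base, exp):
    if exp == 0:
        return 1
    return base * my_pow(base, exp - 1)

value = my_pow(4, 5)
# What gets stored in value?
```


my_pow(4, 5)
= 4 * my_pow(4, 4)
= 4 * 4 * my_pow(4, 3)
= 4 * 4 * 4 * my_pow(4, 2)
= 4 * 4 * 4 * 4 * my_pow(4, 1)
= 4 * 4 * 4 * 4 * 4 * my_pow(4, 0)
= 4 * 4 * 4 * 4 * 4 * 1
= 1024


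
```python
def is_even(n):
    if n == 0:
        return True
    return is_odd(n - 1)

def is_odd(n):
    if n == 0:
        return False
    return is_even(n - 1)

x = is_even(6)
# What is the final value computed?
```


is_even(6)
= is_odd(5)
= is_even(4)
= is_odd(3)
= is_even(2)
= is_odd(1)
= is_even(0)
n == 0: return True
= True
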